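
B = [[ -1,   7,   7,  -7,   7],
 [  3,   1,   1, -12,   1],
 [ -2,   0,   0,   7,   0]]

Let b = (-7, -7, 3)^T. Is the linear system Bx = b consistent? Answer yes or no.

no

Row reduce the augmented matrix [B | b].
R2 ← R2 + (3)·R1: [0, 22, 22, -33, 22, -28]
R3 ← R3 − (2)·R1: [0, -14, -14, 21, -14, 17]
R3 ← R3 + (7/11)·R2: [0, 0, 0, 0, 0, -9/11]
The echelon form has 3 nonzero rows; the last pivot sits in the augmented column, so rank(B) = 2 but rank([B|b]) = 3.
Since the ranks differ, the system is inconsistent.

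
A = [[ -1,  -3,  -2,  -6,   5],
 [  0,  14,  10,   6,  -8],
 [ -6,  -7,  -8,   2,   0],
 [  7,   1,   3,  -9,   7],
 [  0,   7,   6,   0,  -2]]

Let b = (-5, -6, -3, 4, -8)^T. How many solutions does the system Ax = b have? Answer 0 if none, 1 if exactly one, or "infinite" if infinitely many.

Row reduce the augmented matrix [A | b].
R3 ← R3 − (6)·R1: [0, 11, 4, 38, -30, 27]
R4 ← R4 + (7)·R1: [0, -20, -11, -51, 42, -31]
R3 ← R3 − (11/14)·R2: [0, 0, -27/7, 233/7, -166/7, 222/7]
R4 ← R4 + (10/7)·R2: [0, 0, 23/7, -297/7, 214/7, -277/7]
R5 ← R5 − (1/2)·R2: [0, 0, 1, -3, 2, -5]
R4 ← R4 + (23/27)·R3: [0, 0, 0, -380/27, 280/27, -113/9]
R5 ← R5 + (7/27)·R3: [0, 0, 0, 152/27, -112/27, 29/9]
R5 ← R5 + (2/5)·R4: [0, 0, 0, 0, 0, -9/5]
The echelon form has 5 nonzero rows; the last pivot sits in the augmented column, so rank(A) = 4 but rank([A|b]) = 5.
Since the ranks differ, the system is inconsistent.
It has no solutions.

0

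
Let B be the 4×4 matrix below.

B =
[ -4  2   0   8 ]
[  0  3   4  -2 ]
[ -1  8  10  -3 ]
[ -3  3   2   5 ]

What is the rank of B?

Row reduce to echelon form.
R3 ← R3 − (1/4)·R1: [0, 15/2, 10, -5]
R4 ← R4 − (3/4)·R1: [0, 3/2, 2, -1]
R3 ← R3 − (5/2)·R2: [0, 0, 0, 0]
R4 ← R4 − (1/2)·R2: [0, 0, 0, 0]
Echelon form has 2 nonzero rows, so rank(B) = 2.

2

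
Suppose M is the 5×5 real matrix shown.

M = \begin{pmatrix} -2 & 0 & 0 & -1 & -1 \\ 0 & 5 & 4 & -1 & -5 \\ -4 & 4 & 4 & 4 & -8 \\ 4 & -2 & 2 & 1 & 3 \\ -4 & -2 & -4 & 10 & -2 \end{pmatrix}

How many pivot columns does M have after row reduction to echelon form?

Row reduce to echelon form.
R3 ← R3 − (2)·R1: [0, 4, 4, 6, -6]
R4 ← R4 + (2)·R1: [0, -2, 2, -1, 1]
R5 ← R5 − (2)·R1: [0, -2, -4, 12, 0]
R3 ← R3 − (4/5)·R2: [0, 0, 4/5, 34/5, -2]
R4 ← R4 + (2/5)·R2: [0, 0, 18/5, -7/5, -1]
R5 ← R5 + (2/5)·R2: [0, 0, -12/5, 58/5, -2]
R4 ← R4 − (9/2)·R3: [0, 0, 0, -32, 8]
R5 ← R5 + (3)·R3: [0, 0, 0, 32, -8]
R5 ← R5 + R4: [0, 0, 0, 0, 0]
Echelon form has 4 nonzero rows, so rank(M) = 4.
Each nonzero row contributes one pivot column: 4 pivot columns.

4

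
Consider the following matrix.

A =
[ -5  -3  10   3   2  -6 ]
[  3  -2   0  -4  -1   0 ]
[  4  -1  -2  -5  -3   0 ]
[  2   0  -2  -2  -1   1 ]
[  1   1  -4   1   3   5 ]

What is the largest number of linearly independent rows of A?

Row reduce to echelon form.
R2 ← R2 + (3/5)·R1: [0, -19/5, 6, -11/5, 1/5, -18/5]
R3 ← R3 + (4/5)·R1: [0, -17/5, 6, -13/5, -7/5, -24/5]
R4 ← R4 + (2/5)·R1: [0, -6/5, 2, -4/5, -1/5, -7/5]
R5 ← R5 + (1/5)·R1: [0, 2/5, -2, 8/5, 17/5, 19/5]
R3 ← R3 − (17/19)·R2: [0, 0, 12/19, -12/19, -30/19, -30/19]
R4 ← R4 − (6/19)·R2: [0, 0, 2/19, -2/19, -5/19, -5/19]
R5 ← R5 + (2/19)·R2: [0, 0, -26/19, 26/19, 65/19, 65/19]
R4 ← R4 − (1/6)·R3: [0, 0, 0, 0, 0, 0]
R5 ← R5 + (13/6)·R3: [0, 0, 0, 0, 0, 0]
Echelon form has 3 nonzero rows, so rank(A) = 3.
The rank gives the maximum number of linearly independent rows: 3.

3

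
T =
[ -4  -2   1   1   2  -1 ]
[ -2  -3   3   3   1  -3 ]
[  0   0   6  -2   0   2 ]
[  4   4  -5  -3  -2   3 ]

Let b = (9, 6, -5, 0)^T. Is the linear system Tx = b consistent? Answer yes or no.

no

Row reduce the augmented matrix [T | b].
R2 ← R2 − (1/2)·R1: [0, -2, 5/2, 5/2, 0, -5/2, 3/2]
R4 ← R4 + R1: [0, 2, -4, -2, 0, 2, 9]
R4 ← R4 + R2: [0, 0, -3/2, 1/2, 0, -1/2, 21/2]
R4 ← R4 + (1/4)·R3: [0, 0, 0, 0, 0, 0, 37/4]
The echelon form has 4 nonzero rows; the last pivot sits in the augmented column, so rank(T) = 3 but rank([T|b]) = 4.
Since the ranks differ, the system is inconsistent.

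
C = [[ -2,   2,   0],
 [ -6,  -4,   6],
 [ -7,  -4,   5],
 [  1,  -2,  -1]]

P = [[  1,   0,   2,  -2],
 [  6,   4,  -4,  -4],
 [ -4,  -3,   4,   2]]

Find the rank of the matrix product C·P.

2

First compute CP:
[[ 10,   8, -12,  -4],
 [-54, -34,  28,  40],
 [-51, -31,  22,  40],
 [ -7,  -5,   6,   4]]
Now row reduce the product.
R2 ← R2 + (27/5)·R1: [0, 46/5, -184/5, 92/5]
R3 ← R3 + (51/10)·R1: [0, 49/5, -196/5, 98/5]
R4 ← R4 + (7/10)·R1: [0, 3/5, -12/5, 6/5]
R3 ← R3 − (49/46)·R2: [0, 0, 0, 0]
R4 ← R4 − (3/46)·R2: [0, 0, 0, 0]
2 nonzero rows, so rank(CP) = 2.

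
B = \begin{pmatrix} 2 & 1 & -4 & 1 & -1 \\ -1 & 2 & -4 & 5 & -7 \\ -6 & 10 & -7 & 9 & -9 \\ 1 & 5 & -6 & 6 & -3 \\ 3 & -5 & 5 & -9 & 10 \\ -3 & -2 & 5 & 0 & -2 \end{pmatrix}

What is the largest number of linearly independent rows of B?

Row reduce to echelon form.
R2 ← R2 + (1/2)·R1: [0, 5/2, -6, 11/2, -15/2]
R3 ← R3 + (3)·R1: [0, 13, -19, 12, -12]
R4 ← R4 − (1/2)·R1: [0, 9/2, -4, 11/2, -5/2]
R5 ← R5 − (3/2)·R1: [0, -13/2, 11, -21/2, 23/2]
R6 ← R6 + (3/2)·R1: [0, -1/2, -1, 3/2, -7/2]
R3 ← R3 − (26/5)·R2: [0, 0, 61/5, -83/5, 27]
R4 ← R4 − (9/5)·R2: [0, 0, 34/5, -22/5, 11]
R5 ← R5 + (13/5)·R2: [0, 0, -23/5, 19/5, -8]
R6 ← R6 + (1/5)·R2: [0, 0, -11/5, 13/5, -5]
R4 ← R4 − (34/61)·R3: [0, 0, 0, 296/61, -247/61]
R5 ← R5 + (23/61)·R3: [0, 0, 0, -150/61, 133/61]
R6 ← R6 + (11/61)·R3: [0, 0, 0, -24/61, -8/61]
R5 ← R5 + (75/148)·R4: [0, 0, 0, 0, 19/148]
R6 ← R6 + (3/37)·R4: [0, 0, 0, 0, -17/37]
R6 ← R6 + (68/19)·R5: [0, 0, 0, 0, 0]
Echelon form has 5 nonzero rows, so rank(B) = 5.
The rank gives the maximum number of linearly independent rows: 5.

5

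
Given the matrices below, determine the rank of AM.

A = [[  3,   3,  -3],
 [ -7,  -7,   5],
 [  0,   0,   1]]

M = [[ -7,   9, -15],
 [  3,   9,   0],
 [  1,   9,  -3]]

2

First compute AM:
[[-15,  27, -36],
 [ 33, -81,  90],
 [  1,   9,  -3]]
Now row reduce the product.
R2 ← R2 + (11/5)·R1: [0, -108/5, 54/5]
R3 ← R3 + (1/15)·R1: [0, 54/5, -27/5]
R3 ← R3 + (1/2)·R2: [0, 0, 0]
2 nonzero rows, so rank(AM) = 2.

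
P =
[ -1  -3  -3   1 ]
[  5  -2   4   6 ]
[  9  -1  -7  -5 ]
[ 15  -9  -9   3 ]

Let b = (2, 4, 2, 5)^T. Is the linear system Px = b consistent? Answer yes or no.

no

Row reduce the augmented matrix [P | b].
R2 ← R2 + (5)·R1: [0, -17, -11, 11, 14]
R3 ← R3 + (9)·R1: [0, -28, -34, 4, 20]
R4 ← R4 + (15)·R1: [0, -54, -54, 18, 35]
R3 ← R3 − (28/17)·R2: [0, 0, -270/17, -240/17, -52/17]
R4 ← R4 − (54/17)·R2: [0, 0, -324/17, -288/17, -161/17]
R4 ← R4 − (6/5)·R3: [0, 0, 0, 0, -29/5]
The echelon form has 4 nonzero rows; the last pivot sits in the augmented column, so rank(P) = 3 but rank([P|b]) = 4.
Since the ranks differ, the system is inconsistent.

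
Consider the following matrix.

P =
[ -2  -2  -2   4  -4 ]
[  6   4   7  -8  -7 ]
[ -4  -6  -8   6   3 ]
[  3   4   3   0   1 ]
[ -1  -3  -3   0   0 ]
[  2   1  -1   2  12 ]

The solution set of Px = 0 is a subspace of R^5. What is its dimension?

0

Row reduce to echelon form.
R2 ← R2 + (3)·R1: [0, -2, 1, 4, -19]
R3 ← R3 − (2)·R1: [0, -2, -4, -2, 11]
R4 ← R4 + (3/2)·R1: [0, 1, 0, 6, -5]
R5 ← R5 − (1/2)·R1: [0, -2, -2, -2, 2]
R6 ← R6 + R1: [0, -1, -3, 6, 8]
R3 ← R3 − R2: [0, 0, -5, -6, 30]
R4 ← R4 + (1/2)·R2: [0, 0, 1/2, 8, -29/2]
R5 ← R5 − R2: [0, 0, -3, -6, 21]
R6 ← R6 − (1/2)·R2: [0, 0, -7/2, 4, 35/2]
R4 ← R4 + (1/10)·R3: [0, 0, 0, 37/5, -23/2]
R5 ← R5 − (3/5)·R3: [0, 0, 0, -12/5, 3]
R6 ← R6 − (7/10)·R3: [0, 0, 0, 41/5, -7/2]
R5 ← R5 + (12/37)·R4: [0, 0, 0, 0, -27/37]
R6 ← R6 − (41/37)·R4: [0, 0, 0, 0, 342/37]
R6 ← R6 + (38/3)·R5: [0, 0, 0, 0, 0]
5 nonzero rows, so rank(P) = 5.
P has 5 columns; by rank–nullity, nullity = 5 − 5 = 0.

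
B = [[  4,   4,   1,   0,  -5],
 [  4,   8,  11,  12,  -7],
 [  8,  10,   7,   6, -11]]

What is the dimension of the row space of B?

2

Row reduce to echelon form.
R2 ← R2 − R1: [0, 4, 10, 12, -2]
R3 ← R3 − (2)·R1: [0, 2, 5, 6, -1]
R3 ← R3 − (1/2)·R2: [0, 0, 0, 0, 0]
Echelon form has 2 nonzero rows, so rank(B) = 2.
The row space has dimension equal to the rank: 2.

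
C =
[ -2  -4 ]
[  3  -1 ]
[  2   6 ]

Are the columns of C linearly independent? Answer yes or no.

Row reduce C to echelon form.
R2 ← R2 + (3/2)·R1: [0, -7]
R3 ← R3 + R1: [0, 2]
R3 ← R3 + (2/7)·R2: [0, 0]
2 pivots among 2 columns.
Every column is a pivot column, so the columns are linearly independent.

yes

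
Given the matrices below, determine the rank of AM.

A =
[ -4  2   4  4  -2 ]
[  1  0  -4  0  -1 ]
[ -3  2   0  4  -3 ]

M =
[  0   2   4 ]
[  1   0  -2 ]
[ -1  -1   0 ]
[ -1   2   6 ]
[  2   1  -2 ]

First compute AM:
[[-10,  -6,   8],
 [  2,   5,   6],
 [ -8,  -1,  14]]
Now row reduce the product.
R2 ← R2 + (1/5)·R1: [0, 19/5, 38/5]
R3 ← R3 − (4/5)·R1: [0, 19/5, 38/5]
R3 ← R3 − R2: [0, 0, 0]
2 nonzero rows, so rank(AM) = 2.

2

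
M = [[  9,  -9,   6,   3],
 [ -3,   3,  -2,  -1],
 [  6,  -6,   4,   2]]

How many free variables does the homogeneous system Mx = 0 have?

Row reduce to echelon form.
R2 ← R2 + (1/3)·R1: [0, 0, 0, 0]
R3 ← R3 − (2/3)·R1: [0, 0, 0, 0]
1 nonzero row, so rank(M) = 1.
M has 4 columns; by rank–nullity, nullity = 4 − 1 = 3.

3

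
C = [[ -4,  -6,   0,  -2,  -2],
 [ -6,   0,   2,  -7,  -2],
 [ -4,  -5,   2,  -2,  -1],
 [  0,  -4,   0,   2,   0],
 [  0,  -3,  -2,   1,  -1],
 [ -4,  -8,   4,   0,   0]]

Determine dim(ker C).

Row reduce to echelon form.
R2 ← R2 − (3/2)·R1: [0, 9, 2, -4, 1]
R3 ← R3 − R1: [0, 1, 2, 0, 1]
R6 ← R6 − R1: [0, -2, 4, 2, 2]
R3 ← R3 − (1/9)·R2: [0, 0, 16/9, 4/9, 8/9]
R4 ← R4 + (4/9)·R2: [0, 0, 8/9, 2/9, 4/9]
R5 ← R5 + (1/3)·R2: [0, 0, -4/3, -1/3, -2/3]
R6 ← R6 + (2/9)·R2: [0, 0, 40/9, 10/9, 20/9]
R4 ← R4 − (1/2)·R3: [0, 0, 0, 0, 0]
R5 ← R5 + (3/4)·R3: [0, 0, 0, 0, 0]
R6 ← R6 − (5/2)·R3: [0, 0, 0, 0, 0]
3 nonzero rows, so rank(C) = 3.
C has 5 columns; by rank–nullity, nullity = 5 − 3 = 2.

2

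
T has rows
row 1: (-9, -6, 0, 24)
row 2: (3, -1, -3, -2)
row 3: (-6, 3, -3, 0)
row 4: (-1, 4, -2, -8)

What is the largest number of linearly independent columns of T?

Row reduce to echelon form.
R2 ← R2 + (1/3)·R1: [0, -3, -3, 6]
R3 ← R3 − (2/3)·R1: [0, 7, -3, -16]
R4 ← R4 − (1/9)·R1: [0, 14/3, -2, -32/3]
R3 ← R3 + (7/3)·R2: [0, 0, -10, -2]
R4 ← R4 + (14/9)·R2: [0, 0, -20/3, -4/3]
R4 ← R4 − (2/3)·R3: [0, 0, 0, 0]
Echelon form has 3 nonzero rows, so rank(T) = 3.
The rank gives the maximum number of linearly independent columns: 3.

3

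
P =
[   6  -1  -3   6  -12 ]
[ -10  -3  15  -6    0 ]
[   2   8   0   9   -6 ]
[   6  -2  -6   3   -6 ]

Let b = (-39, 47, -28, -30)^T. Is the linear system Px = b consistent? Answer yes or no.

Row reduce the augmented matrix [P | b].
R2 ← R2 + (5/3)·R1: [0, -14/3, 10, 4, -20, -18]
R3 ← R3 − (1/3)·R1: [0, 25/3, 1, 7, -2, -15]
R4 ← R4 − R1: [0, -1, -3, -3, 6, 9]
R3 ← R3 + (25/14)·R2: [0, 0, 132/7, 99/7, -264/7, -330/7]
R4 ← R4 − (3/14)·R2: [0, 0, -36/7, -27/7, 72/7, 90/7]
R4 ← R4 + (3/11)·R3: [0, 0, 0, 0, 0, 0]
The echelon form has 3 nonzero rows, and every pivot lies in the first 5 columns, so rank(P) = rank([P|b]) = 3.
The system is consistent.

yes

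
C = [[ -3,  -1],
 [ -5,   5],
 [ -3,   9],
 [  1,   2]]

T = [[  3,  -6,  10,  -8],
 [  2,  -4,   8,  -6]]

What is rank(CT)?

2

First compute CT:
[[-11,  22, -38,  30],
 [ -5,  10, -10,  10],
 [  9, -18,  42, -30],
 [  7, -14,  26, -20]]
Now row reduce the product.
R2 ← R2 − (5/11)·R1: [0, 0, 80/11, -40/11]
R3 ← R3 + (9/11)·R1: [0, 0, 120/11, -60/11]
R4 ← R4 + (7/11)·R1: [0, 0, 20/11, -10/11]
R3 ← R3 − (3/2)·R2: [0, 0, 0, 0]
R4 ← R4 − (1/4)·R2: [0, 0, 0, 0]
2 nonzero rows, so rank(CT) = 2.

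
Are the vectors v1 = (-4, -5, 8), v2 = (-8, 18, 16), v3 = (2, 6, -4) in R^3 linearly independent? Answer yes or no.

Form the matrix with these vectors as rows and row reduce.
R2 ← R2 − (2)·R1: [0, 28, 0]
R3 ← R3 + (1/2)·R1: [0, 7/2, 0]
R3 ← R3 − (1/8)·R2: [0, 0, 0]
2 nonzero rows, so the 3 vectors span a space of dimension 2.
Since 2 < 3, the vectors are linearly dependent.

no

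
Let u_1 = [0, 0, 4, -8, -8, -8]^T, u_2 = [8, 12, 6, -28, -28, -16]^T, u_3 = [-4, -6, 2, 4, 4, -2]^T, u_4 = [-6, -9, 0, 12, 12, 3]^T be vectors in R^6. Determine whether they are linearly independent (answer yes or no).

Form the matrix with these vectors as rows and row reduce.
Swap R1 ↔ R2
R3 ← R3 + (1/2)·R1: [0, 0, 5, -10, -10, -10]
R4 ← R4 + (3/4)·R1: [0, 0, 9/2, -9, -9, -9]
R3 ← R3 − (5/4)·R2: [0, 0, 0, 0, 0, 0]
R4 ← R4 − (9/8)·R2: [0, 0, 0, 0, 0, 0]
2 nonzero rows, so the 4 vectors span a space of dimension 2.
Since 2 < 4, the vectors are linearly dependent.

no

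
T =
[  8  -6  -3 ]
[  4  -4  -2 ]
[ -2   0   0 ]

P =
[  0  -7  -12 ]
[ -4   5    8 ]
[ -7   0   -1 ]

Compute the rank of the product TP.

2

First compute TP:
[[ 45, -86, -141],
 [ 30, -48, -78],
 [  0,  14,  24]]
Now row reduce the product.
R2 ← R2 − (2/3)·R1: [0, 28/3, 16]
R3 ← R3 − (3/2)·R2: [0, 0, 0]
2 nonzero rows, so rank(TP) = 2.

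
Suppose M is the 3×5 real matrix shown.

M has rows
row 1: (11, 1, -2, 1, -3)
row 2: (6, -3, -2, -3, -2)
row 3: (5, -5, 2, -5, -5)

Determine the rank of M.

Row reduce to echelon form.
R2 ← R2 − (6/11)·R1: [0, -39/11, -10/11, -39/11, -4/11]
R3 ← R3 − (5/11)·R1: [0, -60/11, 32/11, -60/11, -40/11]
R3 ← R3 − (20/13)·R2: [0, 0, 56/13, 0, -40/13]
Echelon form has 3 nonzero rows, so rank(M) = 3.

3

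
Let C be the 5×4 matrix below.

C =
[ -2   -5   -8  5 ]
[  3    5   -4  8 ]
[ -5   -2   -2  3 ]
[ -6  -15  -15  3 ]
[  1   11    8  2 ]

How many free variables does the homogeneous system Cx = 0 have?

0

Row reduce to echelon form.
R2 ← R2 + (3/2)·R1: [0, -5/2, -16, 31/2]
R3 ← R3 − (5/2)·R1: [0, 21/2, 18, -19/2]
R4 ← R4 − (3)·R1: [0, 0, 9, -12]
R5 ← R5 + (1/2)·R1: [0, 17/2, 4, 9/2]
R3 ← R3 + (21/5)·R2: [0, 0, -246/5, 278/5]
R5 ← R5 + (17/5)·R2: [0, 0, -252/5, 286/5]
R4 ← R4 + (15/82)·R3: [0, 0, 0, -75/41]
R5 ← R5 − (42/41)·R3: [0, 0, 0, 10/41]
R5 ← R5 + (2/15)·R4: [0, 0, 0, 0]
4 nonzero rows, so rank(C) = 4.
C has 4 columns; by rank–nullity, nullity = 4 − 4 = 0.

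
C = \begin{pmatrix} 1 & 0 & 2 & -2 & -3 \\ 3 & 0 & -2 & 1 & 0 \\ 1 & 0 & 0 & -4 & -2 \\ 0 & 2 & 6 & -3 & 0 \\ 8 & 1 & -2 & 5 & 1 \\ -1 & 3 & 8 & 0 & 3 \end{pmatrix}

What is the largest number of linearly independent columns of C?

4

Row reduce to echelon form.
R2 ← R2 − (3)·R1: [0, 0, -8, 7, 9]
R3 ← R3 − R1: [0, 0, -2, -2, 1]
R5 ← R5 − (8)·R1: [0, 1, -18, 21, 25]
R6 ← R6 + R1: [0, 3, 10, -2, 0]
Swap R2 ↔ R4
R5 ← R5 − (1/2)·R2: [0, 0, -21, 45/2, 25]
R6 ← R6 − (3/2)·R2: [0, 0, 1, 5/2, 0]
R4 ← R4 − (4)·R3: [0, 0, 0, 15, 5]
R5 ← R5 − (21/2)·R3: [0, 0, 0, 87/2, 29/2]
R6 ← R6 + (1/2)·R3: [0, 0, 0, 3/2, 1/2]
R5 ← R5 − (29/10)·R4: [0, 0, 0, 0, 0]
R6 ← R6 − (1/10)·R4: [0, 0, 0, 0, 0]
Echelon form has 4 nonzero rows, so rank(C) = 4.
The rank gives the maximum number of linearly independent columns: 4.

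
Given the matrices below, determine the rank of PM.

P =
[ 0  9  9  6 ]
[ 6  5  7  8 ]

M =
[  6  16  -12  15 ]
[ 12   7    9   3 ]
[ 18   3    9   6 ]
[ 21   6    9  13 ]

First compute PM:
[[396, 126, 216, 159],
 [390, 200, 108, 251]]
Now row reduce the product.
R2 ← R2 − (65/66)·R1: [0, 835/11, -1152/11, 2077/22]
2 nonzero rows, so rank(PM) = 2.

2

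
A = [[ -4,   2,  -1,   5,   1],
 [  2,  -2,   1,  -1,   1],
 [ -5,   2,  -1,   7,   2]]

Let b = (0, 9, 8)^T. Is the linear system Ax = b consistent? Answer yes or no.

no

Row reduce the augmented matrix [A | b].
R2 ← R2 + (1/2)·R1: [0, -1, 1/2, 3/2, 3/2, 9]
R3 ← R3 − (5/4)·R1: [0, -1/2, 1/4, 3/4, 3/4, 8]
R3 ← R3 − (1/2)·R2: [0, 0, 0, 0, 0, 7/2]
The echelon form has 3 nonzero rows; the last pivot sits in the augmented column, so rank(A) = 2 but rank([A|b]) = 3.
Since the ranks differ, the system is inconsistent.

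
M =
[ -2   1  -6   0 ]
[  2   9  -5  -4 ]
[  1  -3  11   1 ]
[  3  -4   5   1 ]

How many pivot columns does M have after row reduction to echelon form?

3

Row reduce to echelon form.
R2 ← R2 + R1: [0, 10, -11, -4]
R3 ← R3 + (1/2)·R1: [0, -5/2, 8, 1]
R4 ← R4 + (3/2)·R1: [0, -5/2, -4, 1]
R3 ← R3 + (1/4)·R2: [0, 0, 21/4, 0]
R4 ← R4 + (1/4)·R2: [0, 0, -27/4, 0]
R4 ← R4 + (9/7)·R3: [0, 0, 0, 0]
Echelon form has 3 nonzero rows, so rank(M) = 3.
Each nonzero row contributes one pivot column: 3 pivot columns.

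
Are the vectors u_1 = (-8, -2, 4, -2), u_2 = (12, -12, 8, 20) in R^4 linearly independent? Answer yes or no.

yes

Form the matrix with these vectors as rows and row reduce.
R2 ← R2 + (3/2)·R1: [0, -15, 14, 17]
2 nonzero rows, so the 2 vectors span a space of dimension 2.
Since 2 = 2, the vectors are linearly independent.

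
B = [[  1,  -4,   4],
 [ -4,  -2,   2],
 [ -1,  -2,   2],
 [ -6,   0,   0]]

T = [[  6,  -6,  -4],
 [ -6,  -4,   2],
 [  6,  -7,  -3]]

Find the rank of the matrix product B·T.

First compute BT:
[[ 54, -18, -24],
 [  0,  18,   6],
 [ 18,   0,  -6],
 [-36,  36,  24]]
Now row reduce the product.
R3 ← R3 − (1/3)·R1: [0, 6, 2]
R4 ← R4 + (2/3)·R1: [0, 24, 8]
R3 ← R3 − (1/3)·R2: [0, 0, 0]
R4 ← R4 − (4/3)·R2: [0, 0, 0]
2 nonzero rows, so rank(BT) = 2.

2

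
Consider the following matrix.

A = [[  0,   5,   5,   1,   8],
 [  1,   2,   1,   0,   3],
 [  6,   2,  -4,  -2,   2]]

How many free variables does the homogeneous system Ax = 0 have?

3

Row reduce to echelon form.
Swap R1 ↔ R2
R3 ← R3 − (6)·R1: [0, -10, -10, -2, -16]
R3 ← R3 + (2)·R2: [0, 0, 0, 0, 0]
2 nonzero rows, so rank(A) = 2.
A has 5 columns; by rank–nullity, nullity = 5 − 2 = 3.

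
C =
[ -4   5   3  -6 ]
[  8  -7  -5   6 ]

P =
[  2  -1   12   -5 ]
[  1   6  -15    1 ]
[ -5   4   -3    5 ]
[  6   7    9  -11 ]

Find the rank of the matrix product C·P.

2

First compute CP:
[[-54,   4, -186, 106],
 [ 70, -28, 270, -138]]
Now row reduce the product.
R2 ← R2 + (35/27)·R1: [0, -616/27, 260/9, -16/27]
2 nonzero rows, so rank(CP) = 2.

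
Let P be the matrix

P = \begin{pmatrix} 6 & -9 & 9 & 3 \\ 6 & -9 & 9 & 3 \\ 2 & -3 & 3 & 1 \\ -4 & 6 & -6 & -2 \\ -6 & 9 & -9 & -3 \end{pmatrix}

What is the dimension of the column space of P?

Row reduce to echelon form.
R2 ← R2 − R1: [0, 0, 0, 0]
R3 ← R3 − (1/3)·R1: [0, 0, 0, 0]
R4 ← R4 + (2/3)·R1: [0, 0, 0, 0]
R5 ← R5 + R1: [0, 0, 0, 0]
Echelon form has 1 nonzero row, so rank(P) = 1.
The column space has dimension equal to the rank: 1.

1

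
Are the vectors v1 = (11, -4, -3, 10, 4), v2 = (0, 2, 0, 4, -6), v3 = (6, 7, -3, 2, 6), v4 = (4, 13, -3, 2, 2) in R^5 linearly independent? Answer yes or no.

no

Form the matrix with these vectors as rows and row reduce.
R3 ← R3 − (6/11)·R1: [0, 101/11, -15/11, -38/11, 42/11]
R4 ← R4 − (4/11)·R1: [0, 159/11, -21/11, -18/11, 6/11]
R3 ← R3 − (101/22)·R2: [0, 0, -15/11, -240/11, 345/11]
R4 ← R4 − (159/22)·R2: [0, 0, -21/11, -336/11, 483/11]
R4 ← R4 − (7/5)·R3: [0, 0, 0, 0, 0]
3 nonzero rows, so the 4 vectors span a space of dimension 3.
Since 3 < 4, the vectors are linearly dependent.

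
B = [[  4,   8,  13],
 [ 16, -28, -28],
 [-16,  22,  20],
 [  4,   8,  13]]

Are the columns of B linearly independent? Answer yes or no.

no

Row reduce B to echelon form.
R2 ← R2 − (4)·R1: [0, -60, -80]
R3 ← R3 + (4)·R1: [0, 54, 72]
R4 ← R4 − R1: [0, 0, 0]
R3 ← R3 + (9/10)·R2: [0, 0, 0]
2 pivots among 3 columns.
Only 2 < 3 pivot columns, so the columns are linearly dependent.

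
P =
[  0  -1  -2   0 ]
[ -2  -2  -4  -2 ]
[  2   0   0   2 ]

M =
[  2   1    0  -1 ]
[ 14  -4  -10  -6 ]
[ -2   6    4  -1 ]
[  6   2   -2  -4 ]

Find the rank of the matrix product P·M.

First compute PM:
[[-10,  -8,   2,   8],
 [-36, -22,   8,  26],
 [ 16,   6,  -4, -10]]
Now row reduce the product.
R2 ← R2 − (18/5)·R1: [0, 34/5, 4/5, -14/5]
R3 ← R3 + (8/5)·R1: [0, -34/5, -4/5, 14/5]
R3 ← R3 + R2: [0, 0, 0, 0]
2 nonzero rows, so rank(PM) = 2.

2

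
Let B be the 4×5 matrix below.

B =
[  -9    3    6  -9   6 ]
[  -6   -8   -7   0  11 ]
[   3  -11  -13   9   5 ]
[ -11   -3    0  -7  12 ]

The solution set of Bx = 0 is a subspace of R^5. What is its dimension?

Row reduce to echelon form.
R2 ← R2 − (2/3)·R1: [0, -10, -11, 6, 7]
R3 ← R3 + (1/3)·R1: [0, -10, -11, 6, 7]
R4 ← R4 − (11/9)·R1: [0, -20/3, -22/3, 4, 14/3]
R3 ← R3 − R2: [0, 0, 0, 0, 0]
R4 ← R4 − (2/3)·R2: [0, 0, 0, 0, 0]
2 nonzero rows, so rank(B) = 2.
B has 5 columns; by rank–nullity, nullity = 5 − 2 = 3.

3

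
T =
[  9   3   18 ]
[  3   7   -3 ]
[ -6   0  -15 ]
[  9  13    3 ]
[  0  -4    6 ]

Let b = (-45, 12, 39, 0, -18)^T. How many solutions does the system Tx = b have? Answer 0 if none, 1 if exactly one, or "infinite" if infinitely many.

Row reduce the augmented matrix [T | b].
R2 ← R2 − (1/3)·R1: [0, 6, -9, 27]
R3 ← R3 + (2/3)·R1: [0, 2, -3, 9]
R4 ← R4 − R1: [0, 10, -15, 45]
R3 ← R3 − (1/3)·R2: [0, 0, 0, 0]
R4 ← R4 − (5/3)·R2: [0, 0, 0, 0]
R5 ← R5 + (2/3)·R2: [0, 0, 0, 0]
The echelon form has 2 nonzero rows, and every pivot lies in the first 3 columns, so rank(T) = rank([T|b]) = 2.
The system is consistent.
rank = 2 < 3 unknowns, so there are infinitely many solutions.

infinite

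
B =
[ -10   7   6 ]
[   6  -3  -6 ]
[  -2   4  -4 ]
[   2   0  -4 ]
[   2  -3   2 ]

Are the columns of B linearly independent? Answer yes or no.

Row reduce B to echelon form.
R2 ← R2 + (3/5)·R1: [0, 6/5, -12/5]
R3 ← R3 − (1/5)·R1: [0, 13/5, -26/5]
R4 ← R4 + (1/5)·R1: [0, 7/5, -14/5]
R5 ← R5 + (1/5)·R1: [0, -8/5, 16/5]
R3 ← R3 − (13/6)·R2: [0, 0, 0]
R4 ← R4 − (7/6)·R2: [0, 0, 0]
R5 ← R5 + (4/3)·R2: [0, 0, 0]
2 pivots among 3 columns.
Only 2 < 3 pivot columns, so the columns are linearly dependent.

no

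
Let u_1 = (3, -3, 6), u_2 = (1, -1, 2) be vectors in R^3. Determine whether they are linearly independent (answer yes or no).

Form the matrix with these vectors as rows and row reduce.
R2 ← R2 − (1/3)·R1: [0, 0, 0]
1 nonzero row, so the 2 vectors span a space of dimension 1.
Since 1 < 2, the vectors are linearly dependent.

no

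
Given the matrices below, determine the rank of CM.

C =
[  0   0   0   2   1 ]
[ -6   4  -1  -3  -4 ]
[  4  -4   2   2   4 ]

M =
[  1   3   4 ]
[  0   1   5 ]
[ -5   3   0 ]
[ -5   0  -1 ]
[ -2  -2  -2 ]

3

First compute CM:
[[-12,  -2,  -4],
 [ 22,  -9,   7],
 [-24,   6, -14]]
Now row reduce the product.
R2 ← R2 + (11/6)·R1: [0, -38/3, -1/3]
R3 ← R3 − (2)·R1: [0, 10, -6]
R3 ← R3 + (15/19)·R2: [0, 0, -119/19]
3 nonzero rows, so rank(CM) = 3.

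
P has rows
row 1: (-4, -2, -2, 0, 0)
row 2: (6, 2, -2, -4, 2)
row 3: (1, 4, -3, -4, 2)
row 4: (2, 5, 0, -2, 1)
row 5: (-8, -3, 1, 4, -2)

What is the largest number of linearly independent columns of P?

Row reduce to echelon form.
R2 ← R2 + (3/2)·R1: [0, -1, -5, -4, 2]
R3 ← R3 + (1/4)·R1: [0, 7/2, -7/2, -4, 2]
R4 ← R4 + (1/2)·R1: [0, 4, -1, -2, 1]
R5 ← R5 − (2)·R1: [0, 1, 5, 4, -2]
R3 ← R3 + (7/2)·R2: [0, 0, -21, -18, 9]
R4 ← R4 + (4)·R2: [0, 0, -21, -18, 9]
R5 ← R5 + R2: [0, 0, 0, 0, 0]
R4 ← R4 − R3: [0, 0, 0, 0, 0]
Echelon form has 3 nonzero rows, so rank(P) = 3.
The rank gives the maximum number of linearly independent columns: 3.

3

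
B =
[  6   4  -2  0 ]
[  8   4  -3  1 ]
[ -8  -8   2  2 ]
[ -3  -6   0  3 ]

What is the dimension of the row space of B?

Row reduce to echelon form.
R2 ← R2 − (4/3)·R1: [0, -4/3, -1/3, 1]
R3 ← R3 + (4/3)·R1: [0, -8/3, -2/3, 2]
R4 ← R4 + (1/2)·R1: [0, -4, -1, 3]
R3 ← R3 − (2)·R2: [0, 0, 0, 0]
R4 ← R4 − (3)·R2: [0, 0, 0, 0]
Echelon form has 2 nonzero rows, so rank(B) = 2.
The row space has dimension equal to the rank: 2.

2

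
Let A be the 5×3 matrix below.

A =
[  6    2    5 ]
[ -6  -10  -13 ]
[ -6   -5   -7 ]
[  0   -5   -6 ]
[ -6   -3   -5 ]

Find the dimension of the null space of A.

0

Row reduce to echelon form.
R2 ← R2 + R1: [0, -8, -8]
R3 ← R3 + R1: [0, -3, -2]
R5 ← R5 + R1: [0, -1, 0]
R3 ← R3 − (3/8)·R2: [0, 0, 1]
R4 ← R4 − (5/8)·R2: [0, 0, -1]
R5 ← R5 − (1/8)·R2: [0, 0, 1]
R4 ← R4 + R3: [0, 0, 0]
R5 ← R5 − R3: [0, 0, 0]
3 nonzero rows, so rank(A) = 3.
A has 3 columns; by rank–nullity, nullity = 3 − 3 = 0.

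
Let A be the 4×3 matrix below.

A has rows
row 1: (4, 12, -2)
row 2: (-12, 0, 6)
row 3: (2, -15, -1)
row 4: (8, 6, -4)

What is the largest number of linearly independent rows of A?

2

Row reduce to echelon form.
R2 ← R2 + (3)·R1: [0, 36, 0]
R3 ← R3 − (1/2)·R1: [0, -21, 0]
R4 ← R4 − (2)·R1: [0, -18, 0]
R3 ← R3 + (7/12)·R2: [0, 0, 0]
R4 ← R4 + (1/2)·R2: [0, 0, 0]
Echelon form has 2 nonzero rows, so rank(A) = 2.
The rank gives the maximum number of linearly independent rows: 2.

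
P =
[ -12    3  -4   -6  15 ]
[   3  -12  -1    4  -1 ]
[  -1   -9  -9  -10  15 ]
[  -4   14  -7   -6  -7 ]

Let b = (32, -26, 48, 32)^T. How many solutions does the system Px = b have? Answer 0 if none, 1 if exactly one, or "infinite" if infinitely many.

infinite

Row reduce the augmented matrix [P | b].
R2 ← R2 + (1/4)·R1: [0, -45/4, -2, 5/2, 11/4, -18]
R3 ← R3 − (1/12)·R1: [0, -37/4, -26/3, -19/2, 55/4, 136/3]
R4 ← R4 − (1/3)·R1: [0, 13, -17/3, -4, -12, 64/3]
R3 ← R3 − (37/45)·R2: [0, 0, -316/45, -104/9, 517/45, 902/15]
R4 ← R4 + (52/45)·R2: [0, 0, -359/45, -10/9, -397/45, 8/15]
R4 ← R4 − (359/316)·R3: [0, 0, 0, 2848/237, -20737/948, -32129/474]
The echelon form has 4 nonzero rows, and every pivot lies in the first 5 columns, so rank(P) = rank([P|b]) = 4.
The system is consistent.
rank = 4 < 5 unknowns, so there are infinitely many solutions.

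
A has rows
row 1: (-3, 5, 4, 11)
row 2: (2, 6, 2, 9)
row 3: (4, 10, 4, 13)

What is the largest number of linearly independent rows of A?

3

Row reduce to echelon form.
R2 ← R2 + (2/3)·R1: [0, 28/3, 14/3, 49/3]
R3 ← R3 + (4/3)·R1: [0, 50/3, 28/3, 83/3]
R3 ← R3 − (25/14)·R2: [0, 0, 1, -3/2]
Echelon form has 3 nonzero rows, so rank(A) = 3.
The rank gives the maximum number of linearly independent rows: 3.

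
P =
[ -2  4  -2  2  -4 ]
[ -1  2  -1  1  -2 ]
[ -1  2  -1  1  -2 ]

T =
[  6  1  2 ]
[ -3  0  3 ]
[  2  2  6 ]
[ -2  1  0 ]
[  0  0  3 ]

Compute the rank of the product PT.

1

First compute PT:
[[-32,  -4, -16],
 [-16,  -2,  -8],
 [-16,  -2,  -8]]
Now row reduce the product.
R2 ← R2 − (1/2)·R1: [0, 0, 0]
R3 ← R3 − (1/2)·R1: [0, 0, 0]
1 nonzero row, so rank(PT) = 1.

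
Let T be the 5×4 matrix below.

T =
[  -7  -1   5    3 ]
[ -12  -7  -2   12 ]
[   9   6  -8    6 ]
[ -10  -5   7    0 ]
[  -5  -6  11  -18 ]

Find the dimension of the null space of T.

Row reduce to echelon form.
R2 ← R2 − (12/7)·R1: [0, -37/7, -74/7, 48/7]
R3 ← R3 + (9/7)·R1: [0, 33/7, -11/7, 69/7]
R4 ← R4 − (10/7)·R1: [0, -25/7, -1/7, -30/7]
R5 ← R5 − (5/7)·R1: [0, -37/7, 52/7, -141/7]
R3 ← R3 + (33/37)·R2: [0, 0, -11, 591/37]
R4 ← R4 − (25/37)·R2: [0, 0, 7, -330/37]
R5 ← R5 − R2: [0, 0, 18, -27]
R4 ← R4 + (7/11)·R3: [0, 0, 0, 507/407]
R5 ← R5 + (18/11)·R3: [0, 0, 0, -351/407]
R5 ← R5 + (9/13)·R4: [0, 0, 0, 0]
4 nonzero rows, so rank(T) = 4.
T has 4 columns; by rank–nullity, nullity = 4 − 4 = 0.

0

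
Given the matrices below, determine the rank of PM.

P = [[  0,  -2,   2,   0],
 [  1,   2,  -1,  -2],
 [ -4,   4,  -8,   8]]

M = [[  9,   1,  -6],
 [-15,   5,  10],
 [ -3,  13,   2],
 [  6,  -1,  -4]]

2

First compute PM:
[[ 24,  16, -16],
 [-30,   0,  20],
 [-24, -96,  16]]
Now row reduce the product.
R2 ← R2 + (5/4)·R1: [0, 20, 0]
R3 ← R3 + R1: [0, -80, 0]
R3 ← R3 + (4)·R2: [0, 0, 0]
2 nonzero rows, so rank(PM) = 2.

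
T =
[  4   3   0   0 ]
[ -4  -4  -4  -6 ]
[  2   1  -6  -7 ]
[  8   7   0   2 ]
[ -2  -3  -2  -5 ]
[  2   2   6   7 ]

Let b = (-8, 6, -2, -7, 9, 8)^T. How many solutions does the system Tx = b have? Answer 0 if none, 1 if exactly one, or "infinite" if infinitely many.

0

Row reduce the augmented matrix [T | b].
R2 ← R2 + R1: [0, -1, -4, -6, -2]
R3 ← R3 − (1/2)·R1: [0, -1/2, -6, -7, 2]
R4 ← R4 − (2)·R1: [0, 1, 0, 2, 9]
R5 ← R5 + (1/2)·R1: [0, -3/2, -2, -5, 5]
R6 ← R6 − (1/2)·R1: [0, 1/2, 6, 7, 12]
R3 ← R3 − (1/2)·R2: [0, 0, -4, -4, 3]
R4 ← R4 + R2: [0, 0, -4, -4, 7]
R5 ← R5 − (3/2)·R2: [0, 0, 4, 4, 8]
R6 ← R6 + (1/2)·R2: [0, 0, 4, 4, 11]
R4 ← R4 − R3: [0, 0, 0, 0, 4]
R5 ← R5 + R3: [0, 0, 0, 0, 11]
R6 ← R6 + R3: [0, 0, 0, 0, 14]
R5 ← R5 − (11/4)·R4: [0, 0, 0, 0, 0]
R6 ← R6 − (7/2)·R4: [0, 0, 0, 0, 0]
The echelon form has 4 nonzero rows; the last pivot sits in the augmented column, so rank(T) = 3 but rank([T|b]) = 4.
Since the ranks differ, the system is inconsistent.
It has no solutions.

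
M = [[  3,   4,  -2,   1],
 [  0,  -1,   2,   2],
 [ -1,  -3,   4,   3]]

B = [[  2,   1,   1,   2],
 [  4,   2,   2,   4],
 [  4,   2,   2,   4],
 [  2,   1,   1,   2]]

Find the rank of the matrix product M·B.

1

First compute MB:
[[ 16,   8,   8,  16],
 [  8,   4,   4,   8],
 [  8,   4,   4,   8]]
Now row reduce the product.
R2 ← R2 − (1/2)·R1: [0, 0, 0, 0]
R3 ← R3 − (1/2)·R1: [0, 0, 0, 0]
1 nonzero row, so rank(MB) = 1.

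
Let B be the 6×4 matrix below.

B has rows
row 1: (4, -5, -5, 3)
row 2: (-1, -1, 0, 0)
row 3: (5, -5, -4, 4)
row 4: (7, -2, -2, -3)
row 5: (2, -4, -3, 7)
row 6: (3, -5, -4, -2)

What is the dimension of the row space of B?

4

Row reduce to echelon form.
R2 ← R2 + (1/4)·R1: [0, -9/4, -5/4, 3/4]
R3 ← R3 − (5/4)·R1: [0, 5/4, 9/4, 1/4]
R4 ← R4 − (7/4)·R1: [0, 27/4, 27/4, -33/4]
R5 ← R5 − (1/2)·R1: [0, -3/2, -1/2, 11/2]
R6 ← R6 − (3/4)·R1: [0, -5/4, -1/4, -17/4]
R3 ← R3 + (5/9)·R2: [0, 0, 14/9, 2/3]
R4 ← R4 + (3)·R2: [0, 0, 3, -6]
R5 ← R5 − (2/3)·R2: [0, 0, 1/3, 5]
R6 ← R6 − (5/9)·R2: [0, 0, 4/9, -14/3]
R4 ← R4 − (27/14)·R3: [0, 0, 0, -51/7]
R5 ← R5 − (3/14)·R3: [0, 0, 0, 34/7]
R6 ← R6 − (2/7)·R3: [0, 0, 0, -34/7]
R5 ← R5 + (2/3)·R4: [0, 0, 0, 0]
R6 ← R6 − (2/3)·R4: [0, 0, 0, 0]
Echelon form has 4 nonzero rows, so rank(B) = 4.
The row space has dimension equal to the rank: 4.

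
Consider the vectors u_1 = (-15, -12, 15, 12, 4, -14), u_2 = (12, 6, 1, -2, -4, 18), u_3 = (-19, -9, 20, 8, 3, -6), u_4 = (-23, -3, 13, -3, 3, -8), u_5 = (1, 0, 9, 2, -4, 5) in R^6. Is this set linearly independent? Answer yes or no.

yes

Form the matrix with these vectors as rows and row reduce.
R2 ← R2 + (4/5)·R1: [0, -18/5, 13, 38/5, -4/5, 34/5]
R3 ← R3 − (19/15)·R1: [0, 31/5, 1, -36/5, -31/15, 176/15]
R4 ← R4 − (23/15)·R1: [0, 77/5, -10, -107/5, -47/15, 202/15]
R5 ← R5 + (1/15)·R1: [0, -4/5, 10, 14/5, -56/15, 61/15]
R3 ← R3 + (31/18)·R2: [0, 0, 421/18, 53/9, -31/9, 211/9]
R4 ← R4 + (77/18)·R2: [0, 0, 821/18, 100/9, -59/9, 383/9]
R5 ← R5 − (2/9)·R2: [0, 0, 64/9, 10/9, -32/9, 23/9]
R4 ← R4 − (821/421)·R3: [0, 0, 0, -157/421, 68/421, -1332/421]
R5 ← R5 − (128/421)·R3: [0, 0, 0, -286/421, -1056/421, -1925/421]
R5 ← R5 − (286/157)·R4: [0, 0, 0, 0, -440/157, 187/157]
5 nonzero rows, so the 5 vectors span a space of dimension 5.
Since 5 = 5, the vectors are linearly independent.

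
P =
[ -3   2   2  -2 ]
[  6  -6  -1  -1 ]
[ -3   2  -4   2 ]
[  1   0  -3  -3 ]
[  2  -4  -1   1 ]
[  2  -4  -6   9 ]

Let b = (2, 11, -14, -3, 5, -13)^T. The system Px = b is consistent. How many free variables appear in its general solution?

0

Row reduce the augmented matrix [P | b].
R2 ← R2 + (2)·R1: [0, -2, 3, -5, 15]
R3 ← R3 − R1: [0, 0, -6, 4, -16]
R4 ← R4 + (1/3)·R1: [0, 2/3, -7/3, -11/3, -7/3]
R5 ← R5 + (2/3)·R1: [0, -8/3, 1/3, -1/3, 19/3]
R6 ← R6 + (2/3)·R1: [0, -8/3, -14/3, 23/3, -35/3]
R4 ← R4 + (1/3)·R2: [0, 0, -4/3, -16/3, 8/3]
R5 ← R5 − (4/3)·R2: [0, 0, -11/3, 19/3, -41/3]
R6 ← R6 − (4/3)·R2: [0, 0, -26/3, 43/3, -95/3]
R4 ← R4 − (2/9)·R3: [0, 0, 0, -56/9, 56/9]
R5 ← R5 − (11/18)·R3: [0, 0, 0, 35/9, -35/9]
R6 ← R6 − (13/9)·R3: [0, 0, 0, 77/9, -77/9]
R5 ← R5 + (5/8)·R4: [0, 0, 0, 0, 0]
R6 ← R6 + (11/8)·R4: [0, 0, 0, 0, 0]
The echelon form has 4 nonzero rows, and every pivot lies in the first 4 columns, so rank(P) = rank([P|b]) = 4.
The system is consistent.
Free variables = (unknowns) − (rank) = 4 − 4 = 0.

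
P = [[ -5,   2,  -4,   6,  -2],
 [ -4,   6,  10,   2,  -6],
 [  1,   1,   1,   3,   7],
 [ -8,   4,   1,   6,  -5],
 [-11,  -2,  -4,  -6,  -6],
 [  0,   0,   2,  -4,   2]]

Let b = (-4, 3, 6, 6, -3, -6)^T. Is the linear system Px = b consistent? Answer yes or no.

no

Row reduce the augmented matrix [P | b].
R2 ← R2 − (4/5)·R1: [0, 22/5, 66/5, -14/5, -22/5, 31/5]
R3 ← R3 + (1/5)·R1: [0, 7/5, 1/5, 21/5, 33/5, 26/5]
R4 ← R4 − (8/5)·R1: [0, 4/5, 37/5, -18/5, -9/5, 62/5]
R5 ← R5 − (11/5)·R1: [0, -32/5, 24/5, -96/5, -8/5, 29/5]
R3 ← R3 − (7/22)·R2: [0, 0, -4, 56/11, 8, 71/22]
R4 ← R4 − (2/11)·R2: [0, 0, 5, -34/11, -1, 124/11]
R5 ← R5 + (16/11)·R2: [0, 0, 24, -256/11, -8, 163/11]
R4 ← R4 + (5/4)·R3: [0, 0, 0, 36/11, 9, 1347/88]
R5 ← R5 + (6)·R3: [0, 0, 0, 80/11, 40, 376/11]
R6 ← R6 + (1/2)·R3: [0, 0, 0, -16/11, 6, -193/44]
R5 ← R5 − (20/9)·R4: [0, 0, 0, 0, 20, 1/6]
R6 ← R6 + (4/9)·R4: [0, 0, 0, 0, 10, 29/12]
R6 ← R6 − (1/2)·R5: [0, 0, 0, 0, 0, 7/3]
The echelon form has 6 nonzero rows; the last pivot sits in the augmented column, so rank(P) = 5 but rank([P|b]) = 6.
Since the ranks differ, the system is inconsistent.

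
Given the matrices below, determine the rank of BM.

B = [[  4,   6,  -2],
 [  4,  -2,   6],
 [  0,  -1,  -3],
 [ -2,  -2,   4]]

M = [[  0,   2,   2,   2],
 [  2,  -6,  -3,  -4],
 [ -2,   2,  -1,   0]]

First compute BM:
[[ 16, -32,  -8, -16],
 [-16,  32,   8,  16],
 [  4,   0,   6,   4],
 [-12,  16,  -2,   4]]
Now row reduce the product.
R2 ← R2 + R1: [0, 0, 0, 0]
R3 ← R3 − (1/4)·R1: [0, 8, 8, 8]
R4 ← R4 + (3/4)·R1: [0, -8, -8, -8]
Swap R2 ↔ R3
R4 ← R4 + R2: [0, 0, 0, 0]
2 nonzero rows, so rank(BM) = 2.

2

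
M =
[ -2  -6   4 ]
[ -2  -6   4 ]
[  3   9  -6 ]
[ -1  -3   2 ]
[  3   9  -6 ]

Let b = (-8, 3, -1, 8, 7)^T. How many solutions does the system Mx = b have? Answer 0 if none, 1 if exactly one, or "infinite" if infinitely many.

Row reduce the augmented matrix [M | b].
R2 ← R2 − R1: [0, 0, 0, 11]
R3 ← R3 + (3/2)·R1: [0, 0, 0, -13]
R4 ← R4 − (1/2)·R1: [0, 0, 0, 12]
R5 ← R5 + (3/2)·R1: [0, 0, 0, -5]
R3 ← R3 + (13/11)·R2: [0, 0, 0, 0]
R4 ← R4 − (12/11)·R2: [0, 0, 0, 0]
R5 ← R5 + (5/11)·R2: [0, 0, 0, 0]
The echelon form has 2 nonzero rows; the last pivot sits in the augmented column, so rank(M) = 1 but rank([M|b]) = 2.
Since the ranks differ, the system is inconsistent.
It has no solutions.

0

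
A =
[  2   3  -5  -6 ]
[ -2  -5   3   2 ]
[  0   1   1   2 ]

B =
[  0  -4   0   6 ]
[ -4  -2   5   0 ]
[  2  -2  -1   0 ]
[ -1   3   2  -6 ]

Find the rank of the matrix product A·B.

First compute AB:
[[-16, -22,   8,  48],
 [ 24,  18, -24, -24],
 [ -4,   2,   8, -12]]
Now row reduce the product.
R2 ← R2 + (3/2)·R1: [0, -15, -12, 48]
R3 ← R3 − (1/4)·R1: [0, 15/2, 6, -24]
R3 ← R3 + (1/2)·R2: [0, 0, 0, 0]
2 nonzero rows, so rank(AB) = 2.

2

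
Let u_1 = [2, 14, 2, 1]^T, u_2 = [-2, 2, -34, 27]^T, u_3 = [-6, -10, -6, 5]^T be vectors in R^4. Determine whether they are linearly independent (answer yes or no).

yes

Form the matrix with these vectors as rows and row reduce.
R2 ← R2 + R1: [0, 16, -32, 28]
R3 ← R3 + (3)·R1: [0, 32, 0, 8]
R3 ← R3 − (2)·R2: [0, 0, 64, -48]
3 nonzero rows, so the 3 vectors span a space of dimension 3.
Since 3 = 3, the vectors are linearly independent.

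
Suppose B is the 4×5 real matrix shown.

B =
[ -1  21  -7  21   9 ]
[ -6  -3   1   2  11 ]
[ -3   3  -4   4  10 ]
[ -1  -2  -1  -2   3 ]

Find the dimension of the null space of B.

1

Row reduce to echelon form.
R2 ← R2 − (6)·R1: [0, -129, 43, -124, -43]
R3 ← R3 − (3)·R1: [0, -60, 17, -59, -17]
R4 ← R4 − R1: [0, -23, 6, -23, -6]
R3 ← R3 − (20/43)·R2: [0, 0, -3, -57/43, 3]
R4 ← R4 − (23/129)·R2: [0, 0, -5/3, -115/129, 5/3]
R4 ← R4 − (5/9)·R3: [0, 0, 0, -20/129, 0]
4 nonzero rows, so rank(B) = 4.
B has 5 columns; by rank–nullity, nullity = 5 − 4 = 1.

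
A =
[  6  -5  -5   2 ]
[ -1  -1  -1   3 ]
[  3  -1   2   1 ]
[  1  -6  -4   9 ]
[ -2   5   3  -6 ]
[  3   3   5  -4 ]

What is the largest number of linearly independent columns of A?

Row reduce to echelon form.
R2 ← R2 + (1/6)·R1: [0, -11/6, -11/6, 10/3]
R3 ← R3 − (1/2)·R1: [0, 3/2, 9/2, 0]
R4 ← R4 − (1/6)·R1: [0, -31/6, -19/6, 26/3]
R5 ← R5 + (1/3)·R1: [0, 10/3, 4/3, -16/3]
R6 ← R6 − (1/2)·R1: [0, 11/2, 15/2, -5]
R3 ← R3 + (9/11)·R2: [0, 0, 3, 30/11]
R4 ← R4 − (31/11)·R2: [0, 0, 2, -8/11]
R5 ← R5 + (20/11)·R2: [0, 0, -2, 8/11]
R6 ← R6 + (3)·R2: [0, 0, 2, 5]
R4 ← R4 − (2/3)·R3: [0, 0, 0, -28/11]
R5 ← R5 + (2/3)·R3: [0, 0, 0, 28/11]
R6 ← R6 − (2/3)·R3: [0, 0, 0, 35/11]
R5 ← R5 + R4: [0, 0, 0, 0]
R6 ← R6 + (5/4)·R4: [0, 0, 0, 0]
Echelon form has 4 nonzero rows, so rank(A) = 4.
The rank gives the maximum number of linearly independent columns: 4.

4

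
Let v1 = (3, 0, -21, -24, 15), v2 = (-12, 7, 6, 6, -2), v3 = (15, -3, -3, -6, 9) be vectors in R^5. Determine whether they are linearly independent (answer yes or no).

Form the matrix with these vectors as rows and row reduce.
R2 ← R2 + (4)·R1: [0, 7, -78, -90, 58]
R3 ← R3 − (5)·R1: [0, -3, 102, 114, -66]
R3 ← R3 + (3/7)·R2: [0, 0, 480/7, 528/7, -288/7]
3 nonzero rows, so the 3 vectors span a space of dimension 3.
Since 3 = 3, the vectors are linearly independent.

yes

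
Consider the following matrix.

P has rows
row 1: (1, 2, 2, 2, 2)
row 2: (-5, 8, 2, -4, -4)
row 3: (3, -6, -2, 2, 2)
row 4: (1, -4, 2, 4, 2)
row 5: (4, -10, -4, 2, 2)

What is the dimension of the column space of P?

3

Row reduce to echelon form.
R2 ← R2 + (5)·R1: [0, 18, 12, 6, 6]
R3 ← R3 − (3)·R1: [0, -12, -8, -4, -4]
R4 ← R4 − R1: [0, -6, 0, 2, 0]
R5 ← R5 − (4)·R1: [0, -18, -12, -6, -6]
R3 ← R3 + (2/3)·R2: [0, 0, 0, 0, 0]
R4 ← R4 + (1/3)·R2: [0, 0, 4, 4, 2]
R5 ← R5 + R2: [0, 0, 0, 0, 0]
Swap R3 ↔ R4
Echelon form has 3 nonzero rows, so rank(P) = 3.
The column space has dimension equal to the rank: 3.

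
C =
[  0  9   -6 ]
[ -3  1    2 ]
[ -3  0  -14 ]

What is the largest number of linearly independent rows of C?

3

Row reduce to echelon form.
Swap R1 ↔ R2
R3 ← R3 − R1: [0, -1, -16]
R3 ← R3 + (1/9)·R2: [0, 0, -50/3]
Echelon form has 3 nonzero rows, so rank(C) = 3.
The rank gives the maximum number of linearly independent rows: 3.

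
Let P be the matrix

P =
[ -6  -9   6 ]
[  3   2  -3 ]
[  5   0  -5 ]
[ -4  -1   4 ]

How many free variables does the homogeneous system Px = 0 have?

Row reduce to echelon form.
R2 ← R2 + (1/2)·R1: [0, -5/2, 0]
R3 ← R3 + (5/6)·R1: [0, -15/2, 0]
R4 ← R4 − (2/3)·R1: [0, 5, 0]
R3 ← R3 − (3)·R2: [0, 0, 0]
R4 ← R4 + (2)·R2: [0, 0, 0]
2 nonzero rows, so rank(P) = 2.
P has 3 columns; by rank–nullity, nullity = 3 − 2 = 1.

1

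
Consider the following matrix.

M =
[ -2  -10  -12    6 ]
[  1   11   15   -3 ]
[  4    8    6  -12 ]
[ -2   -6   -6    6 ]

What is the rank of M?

Row reduce to echelon form.
R2 ← R2 + (1/2)·R1: [0, 6, 9, 0]
R3 ← R3 + (2)·R1: [0, -12, -18, 0]
R4 ← R4 − R1: [0, 4, 6, 0]
R3 ← R3 + (2)·R2: [0, 0, 0, 0]
R4 ← R4 − (2/3)·R2: [0, 0, 0, 0]
Echelon form has 2 nonzero rows, so rank(M) = 2.

2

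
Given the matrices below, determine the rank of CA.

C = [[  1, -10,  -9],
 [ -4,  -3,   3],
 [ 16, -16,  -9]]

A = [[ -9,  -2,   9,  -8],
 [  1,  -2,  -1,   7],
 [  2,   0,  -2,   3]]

First compute CA:
[[-37,  18,  37, -105],
 [ 39,  14, -39,  20],
 [-178,   0, 178, -267]]
Now row reduce the product.
R2 ← R2 + (39/37)·R1: [0, 1220/37, 0, -3355/37]
R3 ← R3 − (178/37)·R1: [0, -3204/37, 0, 8811/37]
R3 ← R3 + (801/305)·R2: [0, 0, 0, 0]
2 nonzero rows, so rank(CA) = 2.

2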